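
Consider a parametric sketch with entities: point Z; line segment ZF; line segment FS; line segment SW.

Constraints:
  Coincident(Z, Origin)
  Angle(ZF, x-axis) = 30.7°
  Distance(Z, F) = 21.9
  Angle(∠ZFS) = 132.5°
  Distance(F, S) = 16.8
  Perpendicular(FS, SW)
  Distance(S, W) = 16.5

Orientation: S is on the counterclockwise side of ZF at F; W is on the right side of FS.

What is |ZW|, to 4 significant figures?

45.43

∠ZFS = 132.5°, so FS runs at 30.7° + (180° − 132.5°) = 78.20° from the x-axis; with |FS| = 16.8, S = F + 16.8·(cos 78.20°, sin 78.20°) = (22.27, 27.63). FS ⟂ SW; with |SW| = 16.5 on the right of FS, W = S + 16.5·(0.9789, -0.2045) = (38.42, 24.25). Then |ZW| = |W − Z| = 45.43.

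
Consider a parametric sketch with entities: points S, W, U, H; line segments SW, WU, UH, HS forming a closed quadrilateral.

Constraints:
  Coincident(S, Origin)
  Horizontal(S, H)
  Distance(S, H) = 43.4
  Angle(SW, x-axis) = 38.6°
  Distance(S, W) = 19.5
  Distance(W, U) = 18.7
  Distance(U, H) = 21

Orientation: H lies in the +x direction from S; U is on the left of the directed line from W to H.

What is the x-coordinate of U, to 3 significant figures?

32.9

S is at the origin; S and H share the same y with |SH| = 43.4 and H in +x, so H = (43.4, 0). SW runs at 38.6° with |SW| = 19.5, so W = (15.2, 12.2). U is determined by |WU| = 18.7 and |UH| = 21.0 together: it lies at the intersection of circle(W, 18.7) and circle(H, 21.0). With |WH| = 30.7, the foot of the radical line on WH is 13.8 from W and the perpendicular offset is √(18.7² − 13.8²) = 12.6. Taking the left-of-WH solution: U = (32.9, 18.2).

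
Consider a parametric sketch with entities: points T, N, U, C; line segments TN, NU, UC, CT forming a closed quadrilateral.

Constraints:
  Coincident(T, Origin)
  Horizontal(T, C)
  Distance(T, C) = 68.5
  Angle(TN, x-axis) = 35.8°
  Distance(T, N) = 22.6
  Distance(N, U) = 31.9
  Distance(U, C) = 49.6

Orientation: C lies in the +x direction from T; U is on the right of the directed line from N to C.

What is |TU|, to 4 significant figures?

29.03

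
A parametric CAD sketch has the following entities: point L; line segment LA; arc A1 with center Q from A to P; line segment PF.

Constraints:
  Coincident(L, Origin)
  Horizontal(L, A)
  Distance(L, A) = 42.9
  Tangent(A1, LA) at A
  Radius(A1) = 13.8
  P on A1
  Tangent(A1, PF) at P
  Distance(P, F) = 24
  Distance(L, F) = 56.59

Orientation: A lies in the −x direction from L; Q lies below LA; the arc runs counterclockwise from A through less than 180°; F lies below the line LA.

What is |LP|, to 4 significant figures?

58.19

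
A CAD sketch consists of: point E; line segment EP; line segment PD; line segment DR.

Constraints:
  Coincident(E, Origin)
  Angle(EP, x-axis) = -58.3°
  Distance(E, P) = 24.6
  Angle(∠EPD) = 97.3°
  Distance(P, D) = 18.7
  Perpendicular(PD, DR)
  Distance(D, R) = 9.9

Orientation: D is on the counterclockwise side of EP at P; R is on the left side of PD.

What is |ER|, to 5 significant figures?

26.204

E is at the origin; EP runs at -58.3° with length 24.6, so P = 24.6·(cos -58.3°, sin -58.3°) = (12.927, -20.930). ∠EPD = 97.3°, so PD runs at -58.3° + (180° − 97.3°) = 24.400° from the x-axis; with |PD| = 18.7, D = P + 18.7·(cos 24.400°, sin 24.400°) = (29.956, -13.205). The perpendicularity gives DR at right angles to PD; with |DR| = 9.9 on the left of PD, R = D + 9.9·(-0.41310, 0.91068) = (25.867, -4.1891). Then |ER| = |R − E| = 26.204.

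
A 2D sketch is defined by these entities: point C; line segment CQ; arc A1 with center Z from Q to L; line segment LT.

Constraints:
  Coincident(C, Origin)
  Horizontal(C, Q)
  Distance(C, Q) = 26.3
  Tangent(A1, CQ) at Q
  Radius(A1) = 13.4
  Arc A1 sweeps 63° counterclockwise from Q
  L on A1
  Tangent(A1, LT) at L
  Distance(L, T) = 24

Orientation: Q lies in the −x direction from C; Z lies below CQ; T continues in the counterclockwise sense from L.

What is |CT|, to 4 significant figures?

56.90

C is at the origin; C and Q share the same y with |CQ| = 26.3 and Q on the −x side, so Q = (-26.30, 0.000). The tangent condition forces ZQ to be normal to CQ, so Z = Q + (0, -13.4) = (-26.30, -13.40). On A1, Q sits at bearing 90° from Z; a 63° counterclockwise sweep puts L at bearing 153°, so L = Z + 13.4·(cos 153°, sin 153°) = (-38.24, -7.317). Tangency of A1 to LT means the radius ZL is perpendicular to LT, so LT runs along (−sin 153°, cos 153°); with |LT| = 24.0, T = (-49.14, -28.70). Then |CT| = |T − C| = 56.90.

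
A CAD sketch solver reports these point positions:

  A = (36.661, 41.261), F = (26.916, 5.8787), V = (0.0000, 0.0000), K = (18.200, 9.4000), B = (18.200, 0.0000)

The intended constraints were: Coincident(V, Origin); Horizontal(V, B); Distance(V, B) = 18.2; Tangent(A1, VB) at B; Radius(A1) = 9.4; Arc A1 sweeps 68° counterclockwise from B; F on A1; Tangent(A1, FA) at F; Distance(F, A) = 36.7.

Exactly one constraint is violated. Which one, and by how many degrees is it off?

Tangent(A1, FA) at F — off by 6.60°.

V = (0.00, 0.00) ✓; V.y = 0.00, B.y = 0.00 ✓; |VB| = 18.20 ✓; ∠(KB, BV) = 90.00° ✓; |KB| = 9.400 ✓; bearing(K→F) − bearing(K→B) = 68.00° ✓; |KF| = 9.400 ✓; ∠(KF, FA) = 83.40° ✗; |FA| = 36.70 ✓.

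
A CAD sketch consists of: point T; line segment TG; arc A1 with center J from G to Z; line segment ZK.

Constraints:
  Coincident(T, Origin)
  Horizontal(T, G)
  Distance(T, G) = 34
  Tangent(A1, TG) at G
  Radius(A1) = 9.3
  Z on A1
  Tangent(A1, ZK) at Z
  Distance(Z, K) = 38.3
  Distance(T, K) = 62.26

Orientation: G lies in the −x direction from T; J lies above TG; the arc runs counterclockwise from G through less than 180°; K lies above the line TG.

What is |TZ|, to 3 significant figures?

28.3

T is at the origin; T and G share the same y with |TG| = 34.0 and G on the −x side, so G = (-34.0, 0.00). The tangent condition forces JG to be normal to TG, so J = G + (0, 9.3) = (-34.0, 9.30). Since JZ ⟂ ZK (tangency), |JK| = √(9.3² + 38.3²) = 39.4 regardless of where Z sits on A1. So K lies on both circle(T, 62.26) and circle(J, 39.4); the above-TG intersection is K = (-39.2, 48.4). Z is the foot of the tangent from K: Z = (-25.3, 12.7).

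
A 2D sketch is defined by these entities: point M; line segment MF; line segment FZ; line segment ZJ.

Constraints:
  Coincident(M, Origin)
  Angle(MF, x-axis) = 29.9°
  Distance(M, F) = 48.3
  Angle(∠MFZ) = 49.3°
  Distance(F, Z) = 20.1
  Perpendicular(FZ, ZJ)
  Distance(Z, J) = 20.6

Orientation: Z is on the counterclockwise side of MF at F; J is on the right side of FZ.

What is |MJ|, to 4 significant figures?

58.34

∠MFZ = 49.3°, so FZ runs at 29.9° + (180° − 49.3°) = 160.6° from the x-axis; with |FZ| = 20.1, Z = F + 20.1·(cos 160.6°, sin 160.6°) = (22.91, 30.75). FZ ⟂ ZJ; with |ZJ| = 20.6 on the right of FZ, J = Z + 20.6·(0.3322, 0.9432) = (29.75, 50.18). Then |MJ| = |J − M| = 58.34.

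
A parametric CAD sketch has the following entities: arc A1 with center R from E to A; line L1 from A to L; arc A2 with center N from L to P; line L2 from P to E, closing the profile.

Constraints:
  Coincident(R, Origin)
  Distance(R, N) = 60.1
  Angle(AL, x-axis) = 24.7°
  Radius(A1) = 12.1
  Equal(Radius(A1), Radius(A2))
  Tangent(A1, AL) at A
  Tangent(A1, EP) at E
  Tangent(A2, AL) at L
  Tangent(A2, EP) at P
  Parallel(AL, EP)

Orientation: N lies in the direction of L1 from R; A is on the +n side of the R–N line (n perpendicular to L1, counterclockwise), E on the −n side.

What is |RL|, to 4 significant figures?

61.31

The slot axis is L1's direction at 24.7°, so u = (cos 24.7°, sin 24.7°) = (0.9085, 0.4179) and n = (−sin 24.7°, cos 24.7°) = (-0.4179, 0.9085). R is at the origin and N lies 60.1 along u from R, so N = 60.1·u = (54.60, 25.11). Tangency of A1 to both parallel lines with radius 12.1 puts A and E at R ± 12.1·n: A = (-5.056, 10.99), E = (5.056, -10.99). Equal radii place L and P the same way about N: L = N + 12.1·n = (49.55, 36.11), P = N − 12.1·n = (59.66, 14.12). Then |RL| = |L − R| = 61.31.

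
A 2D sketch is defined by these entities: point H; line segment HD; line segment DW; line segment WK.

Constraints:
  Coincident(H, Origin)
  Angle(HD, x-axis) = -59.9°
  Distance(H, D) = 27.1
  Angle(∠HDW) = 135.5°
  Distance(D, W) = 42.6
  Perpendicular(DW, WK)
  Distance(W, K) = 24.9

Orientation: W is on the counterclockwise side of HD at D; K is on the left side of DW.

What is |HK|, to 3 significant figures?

62.2

H is at the origin; HD runs at -59.9° with length 27.1, so D = 27.1·(cos -59.9°, sin -59.9°) = (13.6, -23.4). ∠HDW = 135.5°, so DW runs at -59.9° + (180° − 135.5°) = -15.4° from the x-axis; with |DW| = 42.6, W = D + 42.6·(cos -15.4°, sin -15.4°) = (54.7, -34.8). DW ⟂ WK; with |WK| = 24.9 on the left of DW, K = W + 24.9·(0.266, 0.964) = (61.3, -10.8). Then |HK| = |K − H| = 62.2.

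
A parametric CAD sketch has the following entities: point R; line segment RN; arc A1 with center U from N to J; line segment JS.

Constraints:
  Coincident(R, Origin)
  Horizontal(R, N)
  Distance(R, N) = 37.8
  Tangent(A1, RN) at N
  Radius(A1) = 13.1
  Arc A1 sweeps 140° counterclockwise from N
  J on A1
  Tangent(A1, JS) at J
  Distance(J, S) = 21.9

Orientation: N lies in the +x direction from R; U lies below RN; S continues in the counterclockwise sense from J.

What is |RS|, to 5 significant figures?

59.288

R is at the origin; RN is horizontal with |RN| = 37.8 and N on the +x side, so N = (37.800, 0.0000). Since A1 is tangent to RN there, UN ⟂ RN, so U = N + (0, -13.1) = (37.800, -13.100). On A1, N sits at bearing 90° from U; a 140° counterclockwise sweep puts J at bearing 230°, so J = U + 13.1·(cos 230°, sin 230°) = (29.379, -23.135). Tangency of A1 to JS means the radius UJ is perpendicular to JS, so JS runs along (−sin 230°, cos 230°); with |JS| = 21.9, S = (46.156, -37.212). Then |RS| = |S − R| = 59.288.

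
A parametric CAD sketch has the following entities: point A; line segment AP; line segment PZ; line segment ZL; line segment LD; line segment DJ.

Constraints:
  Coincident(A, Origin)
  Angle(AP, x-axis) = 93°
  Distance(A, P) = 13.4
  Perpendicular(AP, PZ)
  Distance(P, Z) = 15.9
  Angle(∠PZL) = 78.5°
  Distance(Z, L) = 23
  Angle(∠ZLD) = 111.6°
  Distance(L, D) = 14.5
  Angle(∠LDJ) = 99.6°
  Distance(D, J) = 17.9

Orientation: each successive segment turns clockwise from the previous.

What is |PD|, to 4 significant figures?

25.26

A is at the origin; AP runs at 93.0° with length 13.4, so P = (-0.7013, 13.38). AP is perpendicular to PZ, so PZ runs at 3.000°; with |PZ| = 15.9, Z = (15.18, 14.21). ∠PZL = 78.5° gives ZL at -98.50° from the x-axis; with |ZL| = 23.0, L = (11.78, -8.534). ∠ZLD = 111.6° gives LD at -166.9° from the x-axis; with |LD| = 14.5, D = (-2.345, -11.82). Then |PD| = |D − P| = 25.26.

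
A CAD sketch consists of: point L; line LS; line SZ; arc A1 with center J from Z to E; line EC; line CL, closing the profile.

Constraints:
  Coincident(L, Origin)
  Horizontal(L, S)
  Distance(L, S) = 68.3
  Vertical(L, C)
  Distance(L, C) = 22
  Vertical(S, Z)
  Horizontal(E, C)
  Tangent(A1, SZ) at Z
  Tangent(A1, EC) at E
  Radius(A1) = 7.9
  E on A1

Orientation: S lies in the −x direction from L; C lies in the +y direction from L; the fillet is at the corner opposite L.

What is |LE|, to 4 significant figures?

64.28

L is at the origin; L and S share the same y with |LS| = 68.3 and S on the −x side, so S = (-68.30, 0.000). LC is vertical with |LC| = 22.0 and C on the +y side, so C = (0.000, 22.00). The virtual corner opposite L is at (-68.30, 22.00). A1 meets SZ tangentially, so JZ is at right angles to SZ and tangency of A1 to EC means the radius JE is perpendicular to EC, with radius 7.9, so the center J sits 7.9 in from both sides at J = (-60.40, 14.10). That places the tangent points at Z = (-68.30, 14.10) on SZ and E = (-60.40, 22.00) on EC. Then |LE| = |E − L| = 64.28.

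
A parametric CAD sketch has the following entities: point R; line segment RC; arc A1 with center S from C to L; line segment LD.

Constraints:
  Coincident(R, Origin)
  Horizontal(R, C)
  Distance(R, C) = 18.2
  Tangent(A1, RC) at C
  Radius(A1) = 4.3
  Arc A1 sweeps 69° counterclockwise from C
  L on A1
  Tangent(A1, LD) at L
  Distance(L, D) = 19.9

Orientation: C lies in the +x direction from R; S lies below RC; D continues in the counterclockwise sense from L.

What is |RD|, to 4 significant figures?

22.47

On A1, C sits at bearing 90° from S; a 69° counterclockwise sweep puts L at bearing 159°, so L = S + 4.3·(cos 159°, sin 159°) = (14.19, -2.759). The tangent condition forces SL to be normal to LD, so LD runs along (−sin 159°, cos 159°); with |LD| = 19.9, D = (7.054, -21.34). Then |RD| = |D − R| = 22.47.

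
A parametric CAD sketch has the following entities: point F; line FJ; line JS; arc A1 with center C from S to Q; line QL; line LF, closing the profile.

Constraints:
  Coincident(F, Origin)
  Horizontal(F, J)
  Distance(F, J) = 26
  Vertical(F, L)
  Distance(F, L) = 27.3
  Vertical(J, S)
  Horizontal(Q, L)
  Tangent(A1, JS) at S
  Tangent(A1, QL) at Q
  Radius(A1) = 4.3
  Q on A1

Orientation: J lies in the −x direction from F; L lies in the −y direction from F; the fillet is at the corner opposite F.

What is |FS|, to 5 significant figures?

34.713

The virtual corner opposite F is at (-26.000, -27.300). Tangency of A1 to JS means the radius CS is perpendicular to JS and A1 meets QL tangentially, so CQ is at right angles to QL, with radius 4.3, so the center C sits 4.3 in from both sides at C = (-21.700, -23.000). That places the tangent points at S = (-26.000, -23.000) on JS and Q = (-21.700, -27.300) on QL. Then |FS| = |S − F| = 34.713.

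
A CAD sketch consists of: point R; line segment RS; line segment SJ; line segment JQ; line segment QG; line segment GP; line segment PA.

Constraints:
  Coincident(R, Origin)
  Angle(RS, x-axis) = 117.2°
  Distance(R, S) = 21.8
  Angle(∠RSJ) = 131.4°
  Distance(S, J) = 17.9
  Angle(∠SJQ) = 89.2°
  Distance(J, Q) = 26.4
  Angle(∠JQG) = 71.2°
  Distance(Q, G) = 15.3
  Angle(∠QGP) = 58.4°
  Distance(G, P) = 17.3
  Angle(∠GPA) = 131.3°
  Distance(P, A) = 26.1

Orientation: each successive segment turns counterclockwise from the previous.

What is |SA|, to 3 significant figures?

44.9

∠QGP = 58.4° gives GP at 127° from the x-axis; with |GP| = 17.3, P = (-28.6, 13.4). ∠GPA = 131.3° gives PA at 176° from the x-axis; with |PA| = 26.1, A = (-54.6, 15.3). Then |SA| = |A − S| = 44.9.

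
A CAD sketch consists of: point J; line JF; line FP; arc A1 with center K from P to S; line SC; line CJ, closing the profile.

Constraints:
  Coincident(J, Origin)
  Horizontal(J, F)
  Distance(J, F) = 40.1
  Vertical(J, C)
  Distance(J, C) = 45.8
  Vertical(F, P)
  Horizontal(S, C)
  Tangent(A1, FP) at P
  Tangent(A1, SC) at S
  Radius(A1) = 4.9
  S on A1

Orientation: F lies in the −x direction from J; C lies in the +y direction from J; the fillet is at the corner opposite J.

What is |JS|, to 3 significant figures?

57.8

J is at the origin; JF is horizontal with |JF| = 40.1 and F on the −x side, so F = (-40.1, 0.00). JC is vertical with |JC| = 45.8 and C on the +y side, so C = (0.00, 45.8). The virtual corner opposite J is at (-40.1, 45.8). A1 meets FP tangentially, so KP is at right angles to FP and since A1 is tangent to SC there, KS ⟂ SC, with radius 4.9, so the center K sits 4.9 in from both sides at K = (-35.2, 40.9). That places the tangent points at P = (-40.1, 40.9) on FP and S = (-35.2, 45.8) on SC. Then |JS| = |S − J| = 57.8.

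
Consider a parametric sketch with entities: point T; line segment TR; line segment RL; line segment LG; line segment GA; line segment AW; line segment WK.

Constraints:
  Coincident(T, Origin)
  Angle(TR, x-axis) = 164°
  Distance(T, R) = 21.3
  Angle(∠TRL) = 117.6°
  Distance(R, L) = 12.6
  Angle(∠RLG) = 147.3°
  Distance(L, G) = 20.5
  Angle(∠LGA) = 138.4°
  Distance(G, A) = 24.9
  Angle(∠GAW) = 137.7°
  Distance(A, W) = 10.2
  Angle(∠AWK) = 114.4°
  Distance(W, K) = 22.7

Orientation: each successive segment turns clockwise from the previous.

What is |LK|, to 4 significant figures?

43.42

∠GAW = 137.7° gives AW at -15.00° from the x-axis; with |AW| = 10.2, W = (16.35, 46.12). ∠AWK = 114.4° gives WK at -80.60° from the x-axis; with |WK| = 22.7, K = (20.06, 23.72). Then |LK| = |K − L| = 43.42.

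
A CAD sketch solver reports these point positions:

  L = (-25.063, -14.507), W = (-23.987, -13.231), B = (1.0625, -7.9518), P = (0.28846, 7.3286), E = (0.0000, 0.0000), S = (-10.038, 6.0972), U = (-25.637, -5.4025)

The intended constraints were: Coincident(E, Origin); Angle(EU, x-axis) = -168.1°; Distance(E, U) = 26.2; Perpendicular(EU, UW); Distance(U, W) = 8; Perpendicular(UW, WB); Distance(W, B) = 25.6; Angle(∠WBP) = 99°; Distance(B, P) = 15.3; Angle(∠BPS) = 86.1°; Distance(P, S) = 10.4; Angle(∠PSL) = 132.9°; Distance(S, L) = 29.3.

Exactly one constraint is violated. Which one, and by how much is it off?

Distance(S, L) = 29.3 — off by 3.80.

E = (0.00, 0.00) ✓; EU at -168.1° ✓; |EU| = 26.20 ✓; ∠(EU, UW) = 90.00° ✓; |UW| = 8.000 ✓; ∠(UW, WB) = 90.00° ✓; |WB| = 25.60 ✓; ∠WBP = 99.00° ✓; |BP| = 15.30 ✓; ∠BPS = 86.10° ✓; |PS| = 10.40 ✓; ∠PSL = 132.9° ✓; |SL| = 25.50 ✗.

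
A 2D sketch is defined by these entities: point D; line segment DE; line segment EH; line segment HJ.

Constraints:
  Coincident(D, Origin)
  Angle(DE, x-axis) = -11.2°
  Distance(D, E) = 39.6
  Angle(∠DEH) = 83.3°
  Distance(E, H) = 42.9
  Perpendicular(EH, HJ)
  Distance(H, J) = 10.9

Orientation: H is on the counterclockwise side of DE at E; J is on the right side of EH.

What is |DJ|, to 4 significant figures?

63.15

∠DEH = 83.3°, so EH runs at -11.2° + (180° − 83.3°) = 85.50° from the x-axis; with |EH| = 42.9, H = E + 42.9·(cos 85.50°, sin 85.50°) = (42.21, 35.08). EH is perpendicular to HJ; with |HJ| = 10.9 on the right of EH, J = H + 10.9·(0.9969, -0.07846) = (53.08, 34.22). Then |DJ| = |J − D| = 63.15.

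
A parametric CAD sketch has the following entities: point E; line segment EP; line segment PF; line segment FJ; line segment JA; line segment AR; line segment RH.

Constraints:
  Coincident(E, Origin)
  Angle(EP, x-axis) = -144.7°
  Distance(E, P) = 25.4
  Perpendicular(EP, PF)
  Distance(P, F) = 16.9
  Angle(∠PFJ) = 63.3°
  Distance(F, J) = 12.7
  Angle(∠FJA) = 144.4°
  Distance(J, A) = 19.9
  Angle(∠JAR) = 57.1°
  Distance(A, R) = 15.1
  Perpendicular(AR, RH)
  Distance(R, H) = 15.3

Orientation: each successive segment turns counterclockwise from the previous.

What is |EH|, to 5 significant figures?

21.076

E is at the origin; EP runs at -144.7° with length 25.4, so P = (-20.730, -14.678). The perpendicularity gives PF at right angles to EP, so PF runs at -54.700°; with |PF| = 16.9, F = (-10.964, -28.470). ∠PFJ = 63.3° gives FJ at 62.000° from the x-axis; with |FJ| = 12.7, J = (-5.0018, -17.257). ∠FJA = 144.4° gives JA at 97.600° from the x-axis; with |JA| = 19.9, A = (-7.6337, 2.4683). ∠JAR = 57.1° gives AR at -139.50° from the x-axis; with |AR| = 15.1, R = (-19.116, -7.3384). The perpendicularity gives RH at right angles to AR, so RH runs at -49.500°; with |RH| = 15.3, H = (-9.1793, -18.973). Then |EH| = |H − E| = 21.076.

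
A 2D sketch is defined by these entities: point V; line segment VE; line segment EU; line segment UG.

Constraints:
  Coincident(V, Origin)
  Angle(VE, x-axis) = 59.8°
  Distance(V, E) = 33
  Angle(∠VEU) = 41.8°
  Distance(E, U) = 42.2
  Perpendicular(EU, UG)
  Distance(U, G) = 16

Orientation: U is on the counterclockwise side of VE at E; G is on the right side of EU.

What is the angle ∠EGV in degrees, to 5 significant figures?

44.383°

V is at the origin; VE runs at 59.8° with length 33.0, so E = 33.0·(cos 59.8°, sin 59.8°) = (16.600, 28.521). ∠VEU = 41.8°, so EU runs at 59.8° + (180° − 41.8°) = 198.00° from the x-axis; with |EU| = 42.2, U = E + 42.2·(cos 198.00°, sin 198.00°) = (-23.535, 15.481). The perpendicularity gives UG at right angles to EU; with |UG| = 16.0 on the right of EU, G = U + 16.0·(-0.30902, 0.95106) = (-28.479, 30.697). Then cos ∠EGV = GE·GV / (|GE||GV|), giving 44.383°.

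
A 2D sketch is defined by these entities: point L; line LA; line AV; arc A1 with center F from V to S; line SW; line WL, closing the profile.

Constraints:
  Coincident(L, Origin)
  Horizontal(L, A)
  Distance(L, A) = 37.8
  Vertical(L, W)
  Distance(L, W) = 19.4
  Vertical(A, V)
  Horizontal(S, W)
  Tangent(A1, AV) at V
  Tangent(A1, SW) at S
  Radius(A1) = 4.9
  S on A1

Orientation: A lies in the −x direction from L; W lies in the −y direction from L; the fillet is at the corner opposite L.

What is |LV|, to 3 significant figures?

40.5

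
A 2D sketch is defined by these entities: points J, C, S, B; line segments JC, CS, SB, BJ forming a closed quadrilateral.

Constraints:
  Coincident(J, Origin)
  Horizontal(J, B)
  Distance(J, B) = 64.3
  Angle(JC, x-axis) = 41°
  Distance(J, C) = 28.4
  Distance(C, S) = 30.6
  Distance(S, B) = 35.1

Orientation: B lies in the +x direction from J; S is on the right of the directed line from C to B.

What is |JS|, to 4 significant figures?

32.55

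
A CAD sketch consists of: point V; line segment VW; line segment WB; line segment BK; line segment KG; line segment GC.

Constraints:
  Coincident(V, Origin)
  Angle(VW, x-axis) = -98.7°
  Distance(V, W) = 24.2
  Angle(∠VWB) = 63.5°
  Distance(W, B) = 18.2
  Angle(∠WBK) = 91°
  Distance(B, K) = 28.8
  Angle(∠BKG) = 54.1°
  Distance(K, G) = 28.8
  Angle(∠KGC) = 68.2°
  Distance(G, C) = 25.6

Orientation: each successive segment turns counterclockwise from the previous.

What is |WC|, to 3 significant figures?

16.6

V is at the origin; VW runs at -98.7° with length 24.2, so W = (-3.66, -23.9). ∠VWB = 63.5° gives WB at 17.8° from the x-axis; with |WB| = 18.2, B = (13.7, -18.4). ∠WBK = 91.0° gives BK at 107° from the x-axis; with |BK| = 28.8, K = (5.34, 9.21). ∠BKG = 54.1° gives KG at -127° from the x-axis; with |KG| = 28.8, G = (-12.1, -13.7). ∠KGC = 68.2° gives GC at -15.5° from the x-axis; with |GC| = 25.6, C = (12.6, -20.5). Then |WC| = |C − W| = 16.6.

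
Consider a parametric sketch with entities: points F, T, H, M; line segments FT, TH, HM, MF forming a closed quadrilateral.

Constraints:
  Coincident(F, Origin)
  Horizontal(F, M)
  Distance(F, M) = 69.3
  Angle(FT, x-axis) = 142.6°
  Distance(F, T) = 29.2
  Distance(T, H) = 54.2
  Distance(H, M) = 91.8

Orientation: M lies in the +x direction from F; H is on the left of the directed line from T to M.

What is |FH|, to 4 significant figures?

64.71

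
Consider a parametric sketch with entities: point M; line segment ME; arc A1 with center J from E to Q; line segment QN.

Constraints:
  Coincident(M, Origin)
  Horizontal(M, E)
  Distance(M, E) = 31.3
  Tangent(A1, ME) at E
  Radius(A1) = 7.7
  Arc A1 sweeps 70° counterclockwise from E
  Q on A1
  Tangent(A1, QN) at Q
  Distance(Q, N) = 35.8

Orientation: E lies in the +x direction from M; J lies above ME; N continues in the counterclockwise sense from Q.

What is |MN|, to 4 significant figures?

63.85

M is at the origin; M and E share the same y with |ME| = 31.3 and E on the +x side, so E = (31.30, 0.000). Tangency of A1 to ME means the radius JE is perpendicular to ME, so J = E + (0, 7.7) = (31.30, 7.700). On A1, E sits at bearing -90° from J; a 70° counterclockwise sweep puts Q at bearing -20°, so Q = J + 7.7·(cos -20°, sin -20°) = (38.54, 5.066). The tangent condition forces JQ to be normal to QN, so QN runs along (−sin -20°, cos -20°); with |QN| = 35.8, N = (50.78, 38.71). Then |MN| = |N − M| = 63.85.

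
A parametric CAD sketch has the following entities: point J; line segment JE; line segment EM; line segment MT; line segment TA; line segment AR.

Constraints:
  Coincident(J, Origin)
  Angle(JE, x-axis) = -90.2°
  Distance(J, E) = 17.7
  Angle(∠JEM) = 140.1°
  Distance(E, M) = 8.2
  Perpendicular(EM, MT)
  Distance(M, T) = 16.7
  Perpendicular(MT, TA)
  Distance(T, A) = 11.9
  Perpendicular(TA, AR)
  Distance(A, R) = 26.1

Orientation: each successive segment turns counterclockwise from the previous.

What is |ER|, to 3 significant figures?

10.1

J is at the origin; JE runs at -90.2° with length 17.7, so E = (-0.0618, -17.7). ∠JEM = 140.1° gives EM at -50.3° from the x-axis; with |EM| = 8.2, M = (5.18, -24.0). EM is perpendicular to MT, so MT runs at 39.7°; with |MT| = 16.7, T = (18.0, -13.3). MT ⟂ TA, so TA runs at 130°; with |TA| = 11.9, A = (10.4, -4.19). The perpendicularity gives AR at right angles to TA, so AR runs at -140°; with |AR| = 26.1, R = (-9.66, -20.9). Then |ER| = |R − E| = 10.1.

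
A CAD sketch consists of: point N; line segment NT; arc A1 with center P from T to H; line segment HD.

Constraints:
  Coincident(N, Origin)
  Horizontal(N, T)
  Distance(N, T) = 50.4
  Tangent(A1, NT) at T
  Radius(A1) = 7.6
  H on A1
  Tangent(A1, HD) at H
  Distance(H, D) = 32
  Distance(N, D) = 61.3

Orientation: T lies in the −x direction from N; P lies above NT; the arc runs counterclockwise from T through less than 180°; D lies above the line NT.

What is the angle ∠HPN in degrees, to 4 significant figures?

14.69°

Checks: N.y = 0.00, T.y = 0.00 ✓; |NT| = 50.40 ✓; |PH| = 7.600 ✓; ∠(PH, HD) = 90.00° ✓; |HD| = 32.00 ✓; |ND| = 61.30 ✓.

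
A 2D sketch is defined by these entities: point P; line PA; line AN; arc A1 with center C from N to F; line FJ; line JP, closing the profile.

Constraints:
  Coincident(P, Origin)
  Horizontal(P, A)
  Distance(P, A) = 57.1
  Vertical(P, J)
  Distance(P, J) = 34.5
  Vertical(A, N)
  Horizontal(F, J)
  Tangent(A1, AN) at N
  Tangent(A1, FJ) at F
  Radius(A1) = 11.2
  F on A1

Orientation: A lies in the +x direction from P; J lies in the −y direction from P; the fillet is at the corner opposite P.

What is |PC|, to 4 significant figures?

51.48

PJ is vertical with |PJ| = 34.5 and J on the −y side, so J = (0.000, -34.50). The virtual corner opposite P is at (57.10, -34.50). The tangent condition forces CN to be normal to AN and A1 meets FJ tangentially, so CF is at right angles to FJ, with radius 11.2, so the center C sits 11.2 in from both sides at C = (45.90, -23.30). Then |PC| = |C − P| = 51.48.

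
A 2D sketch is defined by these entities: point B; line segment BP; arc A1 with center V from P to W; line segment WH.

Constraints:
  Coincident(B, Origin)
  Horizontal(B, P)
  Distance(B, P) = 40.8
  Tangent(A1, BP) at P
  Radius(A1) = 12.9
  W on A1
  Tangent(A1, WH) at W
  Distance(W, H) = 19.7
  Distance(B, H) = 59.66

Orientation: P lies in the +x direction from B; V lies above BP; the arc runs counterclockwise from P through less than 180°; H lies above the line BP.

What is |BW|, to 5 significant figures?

55.682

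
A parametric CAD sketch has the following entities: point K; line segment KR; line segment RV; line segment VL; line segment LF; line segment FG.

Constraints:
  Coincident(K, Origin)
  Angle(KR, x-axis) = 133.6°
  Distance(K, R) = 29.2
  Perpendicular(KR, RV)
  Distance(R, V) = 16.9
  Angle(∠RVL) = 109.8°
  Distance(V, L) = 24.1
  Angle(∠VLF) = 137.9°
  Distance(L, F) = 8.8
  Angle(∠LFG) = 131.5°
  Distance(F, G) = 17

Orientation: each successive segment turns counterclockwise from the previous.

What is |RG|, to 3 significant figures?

36.8

∠VLF = 137.9° gives LF at -24.1° from the x-axis; with |LF| = 8.8, F = (-14.6, -16.2). ∠LFG = 131.5° gives FG at 24.4° from the x-axis; with |FG| = 17.0, G = (0.865, -9.13). Then |RG| = |G − R| = 36.8.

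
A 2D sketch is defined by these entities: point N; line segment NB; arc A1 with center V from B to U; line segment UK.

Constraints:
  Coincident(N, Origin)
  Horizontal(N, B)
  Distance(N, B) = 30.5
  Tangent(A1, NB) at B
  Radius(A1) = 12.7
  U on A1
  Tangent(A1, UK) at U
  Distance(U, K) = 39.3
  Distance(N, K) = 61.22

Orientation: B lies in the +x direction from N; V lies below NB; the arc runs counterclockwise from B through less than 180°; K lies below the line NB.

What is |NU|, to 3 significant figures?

24.4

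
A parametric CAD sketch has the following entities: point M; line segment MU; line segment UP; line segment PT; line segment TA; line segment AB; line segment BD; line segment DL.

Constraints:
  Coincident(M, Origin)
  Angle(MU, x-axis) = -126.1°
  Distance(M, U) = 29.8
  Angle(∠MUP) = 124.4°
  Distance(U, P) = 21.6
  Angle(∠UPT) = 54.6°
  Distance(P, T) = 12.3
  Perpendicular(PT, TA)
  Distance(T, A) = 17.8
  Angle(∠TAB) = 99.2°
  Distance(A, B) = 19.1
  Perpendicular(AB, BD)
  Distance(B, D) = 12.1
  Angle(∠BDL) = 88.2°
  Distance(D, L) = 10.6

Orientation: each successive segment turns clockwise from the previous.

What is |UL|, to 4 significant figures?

14.54

M is at the origin; MU runs at -126.1° with length 29.8, so U = (-17.56, -24.08). ∠MUP = 124.4° gives UP at 178.3° from the x-axis; with |UP| = 21.6, P = (-39.15, -23.44). ∠UPT = 54.6° gives PT at 52.90° from the x-axis; with |PT| = 12.3, T = (-31.73, -13.63). The perpendicularity gives TA at right angles to PT, so TA runs at -37.10°; with |TA| = 17.8, A = (-17.53, -24.36). ∠TAB = 99.2° gives AB at -117.9° from the x-axis; with |AB| = 19.1, B = (-26.47, -41.24). AB is perpendicular to BD, so BD runs at 152.1°; with |BD| = 12.1, D = (-37.16, -35.58). ∠BDL = 88.2° gives DL at 60.30° from the x-axis; with |DL| = 10.6, L = (-31.91, -26.37). Then |UL| = |L − U| = 14.54.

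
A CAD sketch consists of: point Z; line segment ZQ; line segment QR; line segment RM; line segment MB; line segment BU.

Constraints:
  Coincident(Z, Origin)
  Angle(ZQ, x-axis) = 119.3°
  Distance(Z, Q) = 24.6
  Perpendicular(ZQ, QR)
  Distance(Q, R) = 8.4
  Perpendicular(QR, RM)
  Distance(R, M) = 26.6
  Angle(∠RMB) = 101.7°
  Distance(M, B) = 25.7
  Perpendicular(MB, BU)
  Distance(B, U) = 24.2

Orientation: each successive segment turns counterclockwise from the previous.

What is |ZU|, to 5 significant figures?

27.231

Z is at the origin; ZQ runs at 119.3° with length 24.6, so Q = (-12.039, 21.453). The perpendicularity gives QR at right angles to ZQ, so QR runs at -150.70°; with |QR| = 8.4, R = (-19.364, 17.342). QR ⟂ RM, so RM runs at -60.700°; with |RM| = 26.6, M = (-6.3466, -5.8550). ∠RMB = 101.7° gives MB at 17.600° from the x-axis; with |MB| = 25.7, B = (18.150, 1.9160). The perpendicularity gives BU at right angles to MB, so BU runs at 107.60°; with |BU| = 24.2, U = (10.833, 24.983). Then |ZU| = |U − Z| = 27.231.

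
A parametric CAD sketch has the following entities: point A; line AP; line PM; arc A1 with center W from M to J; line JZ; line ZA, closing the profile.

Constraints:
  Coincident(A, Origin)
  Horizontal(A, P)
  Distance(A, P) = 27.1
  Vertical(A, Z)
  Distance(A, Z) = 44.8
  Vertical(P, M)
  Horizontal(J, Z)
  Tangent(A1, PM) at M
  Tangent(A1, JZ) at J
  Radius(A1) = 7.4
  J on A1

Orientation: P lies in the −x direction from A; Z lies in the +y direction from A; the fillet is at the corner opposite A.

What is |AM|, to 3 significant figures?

46.2

A is at the origin; AP is horizontal with |AP| = 27.1 and P on the −x side, so P = (-27.1, 0.00). A and Z share the same x with |AZ| = 44.8 and Z on the +y side, so Z = (0.00, 44.8). The virtual corner opposite A is at (-27.1, 44.8). The tangent condition forces WM to be normal to PM and since A1 is tangent to JZ there, WJ ⟂ JZ, with radius 7.4, so the center W sits 7.4 in from both sides at W = (-19.7, 37.4). That places the tangent points at M = (-27.1, 37.4) on PM and J = (-19.7, 44.8) on JZ. Then |AM| = |M − A| = 46.2.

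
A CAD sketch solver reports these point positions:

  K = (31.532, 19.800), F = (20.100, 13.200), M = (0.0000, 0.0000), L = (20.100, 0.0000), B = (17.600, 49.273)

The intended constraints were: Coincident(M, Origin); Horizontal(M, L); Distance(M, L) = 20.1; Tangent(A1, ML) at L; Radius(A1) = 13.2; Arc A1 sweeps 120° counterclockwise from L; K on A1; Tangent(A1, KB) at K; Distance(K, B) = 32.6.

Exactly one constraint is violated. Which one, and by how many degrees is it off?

Tangent(A1, KB) at K — off by 4.70°.

M = (0.00, 0.00) ✓; M.y = 0.00, L.y = 0.00 ✓; |ML| = 20.10 ✓; ∠(FL, LM) = 90.00° ✓; |FL| = 13.20 ✓; bearing(F→K) − bearing(F→L) = 120.0° ✓; |FK| = 13.20 ✓; ∠(FK, KB) = 94.70° ✗; |KB| = 32.60 ✓.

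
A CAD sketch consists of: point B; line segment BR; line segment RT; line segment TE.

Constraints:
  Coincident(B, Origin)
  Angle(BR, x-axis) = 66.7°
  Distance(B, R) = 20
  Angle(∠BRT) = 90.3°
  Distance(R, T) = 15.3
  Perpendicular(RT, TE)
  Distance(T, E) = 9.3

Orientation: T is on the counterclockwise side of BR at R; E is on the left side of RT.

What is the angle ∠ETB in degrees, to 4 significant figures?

37.61°

B is at the origin; BR runs at 66.7° with length 20.0, so R = 20.0·(cos 66.7°, sin 66.7°) = (7.911, 18.37). ∠BRT = 90.3°, so RT runs at 66.7° + (180° − 90.3°) = 156.4° from the x-axis; with |RT| = 15.3, T = R + 15.3·(cos 156.4°, sin 156.4°) = (-6.109, 24.49). RT is perpendicular to TE; with |TE| = 9.3 on the left of RT, E = T + 9.3·(-0.4003, -0.9164) = (-9.833, 15.97). Then cos ∠ETB = TE·TB / (|TE||TB|), giving 37.61°.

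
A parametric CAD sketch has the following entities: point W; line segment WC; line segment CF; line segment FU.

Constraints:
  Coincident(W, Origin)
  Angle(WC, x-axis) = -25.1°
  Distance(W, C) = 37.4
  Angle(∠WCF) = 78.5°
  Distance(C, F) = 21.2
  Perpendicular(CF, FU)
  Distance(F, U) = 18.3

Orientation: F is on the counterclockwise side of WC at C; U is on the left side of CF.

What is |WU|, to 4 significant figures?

22.93

W is at the origin; WC runs at -25.1° with length 37.4, so C = 37.4·(cos -25.1°, sin -25.1°) = (33.87, -15.87). ∠WCF = 78.5°, so CF runs at -25.1° + (180° − 78.5°) = 76.40° from the x-axis; with |CF| = 21.2, F = C + 21.2·(cos 76.40°, sin 76.40°) = (38.85, 4.741). CF ⟂ FU; with |FU| = 18.3 on the left of CF, U = F + 18.3·(-0.9720, 0.2351) = (21.07, 9.044). Then |WU| = |U − W| = 22.93.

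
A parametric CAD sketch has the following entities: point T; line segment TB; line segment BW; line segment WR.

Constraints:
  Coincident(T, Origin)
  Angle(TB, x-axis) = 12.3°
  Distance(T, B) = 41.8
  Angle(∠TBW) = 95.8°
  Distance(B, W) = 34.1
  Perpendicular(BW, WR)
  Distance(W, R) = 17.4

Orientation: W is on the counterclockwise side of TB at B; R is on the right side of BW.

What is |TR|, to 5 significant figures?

70.343

T is at the origin; TB runs at 12.3° with length 41.8, so B = 41.8·(cos 12.3°, sin 12.3°) = (40.841, 8.9047). ∠TBW = 95.8°, so BW runs at 12.3° + (180° − 95.8°) = 96.500° from the x-axis; with |BW| = 34.1, W = B + 34.1·(cos 96.500°, sin 96.500°) = (36.980, 42.785). The perpendicularity gives WR at right angles to BW; with |WR| = 17.4 on the right of BW, R = W + 17.4·(0.99357, 0.11320) = (54.268, 44.755). Then |TR| = |R − T| = 70.343.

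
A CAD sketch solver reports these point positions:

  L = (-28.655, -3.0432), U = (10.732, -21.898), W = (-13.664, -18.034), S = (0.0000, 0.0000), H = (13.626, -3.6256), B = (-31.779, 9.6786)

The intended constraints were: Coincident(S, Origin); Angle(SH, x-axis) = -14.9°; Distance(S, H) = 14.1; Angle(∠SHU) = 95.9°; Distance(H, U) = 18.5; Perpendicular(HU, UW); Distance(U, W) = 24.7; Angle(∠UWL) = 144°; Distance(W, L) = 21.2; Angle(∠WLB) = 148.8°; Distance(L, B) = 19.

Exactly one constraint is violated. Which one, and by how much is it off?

Distance(L, B) = 19 — off by 5.90.

S = (0.00, 0.00) ✓; SH at -14.90° ✓; |SH| = 14.10 ✓; ∠SHU = 95.90° ✓; |HU| = 18.50 ✓; ∠(HU, UW) = 90.00° ✓; |UW| = 24.70 ✓; ∠UWL = 144.0° ✓; |WL| = 21.20 ✓; ∠WLB = 148.8° ✓; |LB| = 13.10 ✗.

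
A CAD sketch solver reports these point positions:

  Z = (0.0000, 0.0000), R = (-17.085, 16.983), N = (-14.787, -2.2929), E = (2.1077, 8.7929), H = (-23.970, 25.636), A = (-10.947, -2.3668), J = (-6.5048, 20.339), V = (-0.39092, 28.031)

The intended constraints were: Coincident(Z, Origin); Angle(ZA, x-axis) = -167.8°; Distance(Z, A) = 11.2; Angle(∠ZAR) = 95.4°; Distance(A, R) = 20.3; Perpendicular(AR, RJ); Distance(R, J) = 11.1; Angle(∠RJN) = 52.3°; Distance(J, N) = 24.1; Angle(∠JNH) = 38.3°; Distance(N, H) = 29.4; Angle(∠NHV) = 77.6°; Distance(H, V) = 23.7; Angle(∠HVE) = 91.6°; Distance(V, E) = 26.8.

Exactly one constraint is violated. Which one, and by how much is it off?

Distance(V, E) = 26.8 — off by 7.40.

Z = (0.00, 0.00) ✓; ZA at -167.8° ✓; |ZA| = 11.20 ✓; ∠ZAR = 95.40° ✓; |AR| = 20.30 ✓; ∠(AR, RJ) = 90.00° ✓; |RJ| = 11.10 ✓; ∠RJN = 52.30° ✓; |JN| = 24.10 ✓; ∠JNH = 38.30° ✓; |NH| = 29.40 ✓; ∠NHV = 77.60° ✓; |HV| = 23.70 ✓; ∠HVE = 91.60° ✓; |VE| = 19.40 ✗.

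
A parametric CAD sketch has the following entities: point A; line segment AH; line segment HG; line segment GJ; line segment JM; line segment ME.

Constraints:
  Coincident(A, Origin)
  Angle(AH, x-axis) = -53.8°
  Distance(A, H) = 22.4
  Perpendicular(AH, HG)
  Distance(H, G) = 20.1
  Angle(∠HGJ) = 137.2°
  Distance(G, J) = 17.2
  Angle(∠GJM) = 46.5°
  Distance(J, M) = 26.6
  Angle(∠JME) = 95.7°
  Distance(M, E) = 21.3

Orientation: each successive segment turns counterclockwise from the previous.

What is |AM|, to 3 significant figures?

10.9

A is at the origin; AH runs at -53.8° with length 22.4, so H = (13.2, -18.1). The perpendicularity gives HG at right angles to AH, so HG runs at 36.2°; with |HG| = 20.1, G = (29.4, -6.20). ∠HGJ = 137.2° gives GJ at 79.0° from the x-axis; with |GJ| = 17.2, J = (32.7, 10.7). ∠GJM = 46.5° gives JM at -148° from the x-axis; with |JM| = 26.6, M = (10.3, -3.61). Then |AM| = |M − A| = 10.9.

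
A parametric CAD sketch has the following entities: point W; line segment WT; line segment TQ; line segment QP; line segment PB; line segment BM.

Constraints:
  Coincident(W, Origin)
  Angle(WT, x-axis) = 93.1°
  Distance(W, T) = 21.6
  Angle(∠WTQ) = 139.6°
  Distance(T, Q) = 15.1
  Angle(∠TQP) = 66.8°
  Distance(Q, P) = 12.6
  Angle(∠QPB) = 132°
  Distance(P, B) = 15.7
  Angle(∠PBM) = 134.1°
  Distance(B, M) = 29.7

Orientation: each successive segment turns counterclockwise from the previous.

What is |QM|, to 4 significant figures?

46.37

W is at the origin; WT runs at 93.1° with length 21.6, so T = (-1.168, 21.57). ∠WTQ = 139.6° gives TQ at 133.5° from the x-axis; with |TQ| = 15.1, Q = (-11.56, 32.52). ∠TQP = 66.8° gives QP at -113.3° from the x-axis; with |QP| = 12.6, P = (-16.55, 20.95). ∠QPB = 132.0° gives PB at -65.30° from the x-axis; with |PB| = 15.7, B = (-9.986, 6.686). ∠PBM = 134.1° gives BM at -19.40° from the x-axis; with |BM| = 29.7, M = (18.03, -3.180). Then |QM| = |M − Q| = 46.37.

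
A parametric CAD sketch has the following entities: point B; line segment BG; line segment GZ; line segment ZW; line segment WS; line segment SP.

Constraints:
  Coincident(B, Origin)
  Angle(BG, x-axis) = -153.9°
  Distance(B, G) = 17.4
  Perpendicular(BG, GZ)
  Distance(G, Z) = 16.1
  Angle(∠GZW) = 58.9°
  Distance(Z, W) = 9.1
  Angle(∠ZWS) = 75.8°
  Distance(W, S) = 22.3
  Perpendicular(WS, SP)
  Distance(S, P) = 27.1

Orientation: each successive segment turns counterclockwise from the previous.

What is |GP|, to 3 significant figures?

31.0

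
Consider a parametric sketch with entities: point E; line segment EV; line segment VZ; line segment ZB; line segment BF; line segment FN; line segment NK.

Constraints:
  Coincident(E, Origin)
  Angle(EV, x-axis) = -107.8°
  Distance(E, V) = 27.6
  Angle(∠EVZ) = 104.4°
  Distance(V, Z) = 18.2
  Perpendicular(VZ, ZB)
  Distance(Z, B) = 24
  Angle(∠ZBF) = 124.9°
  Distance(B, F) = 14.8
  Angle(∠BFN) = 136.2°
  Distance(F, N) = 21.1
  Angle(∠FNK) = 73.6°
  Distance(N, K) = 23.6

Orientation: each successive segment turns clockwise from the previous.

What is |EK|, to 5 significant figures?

18.990

∠BFN = 136.2° gives FN at -12.300° from the x-axis; with |FN| = 21.1, N = (8.0529, 1.9964). ∠FNK = 73.6° gives NK at -118.70° from the x-axis; with |NK| = 23.6, K = (-3.2803, -18.704). Then |EK| = |K − E| = 18.990.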